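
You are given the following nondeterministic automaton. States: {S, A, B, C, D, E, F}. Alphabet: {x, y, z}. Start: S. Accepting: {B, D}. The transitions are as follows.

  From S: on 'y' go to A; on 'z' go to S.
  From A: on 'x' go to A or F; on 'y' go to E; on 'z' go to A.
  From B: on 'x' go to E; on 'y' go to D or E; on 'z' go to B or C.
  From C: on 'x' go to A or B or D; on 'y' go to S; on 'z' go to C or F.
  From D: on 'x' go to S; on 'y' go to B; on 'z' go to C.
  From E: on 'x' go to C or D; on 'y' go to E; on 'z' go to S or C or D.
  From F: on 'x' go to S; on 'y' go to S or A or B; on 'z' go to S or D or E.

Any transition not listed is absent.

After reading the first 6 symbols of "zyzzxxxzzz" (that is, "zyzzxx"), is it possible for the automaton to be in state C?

Start in {S}.
Read 'z': S→{S}; now {S}.
Read 'y': S→{A}; now {A}.
Read 'z': A→{A}; now {A}.
Read 'z': A→{A}; now {A}.
Read 'x': A→{A, F}; now {A, F}.
Read 'x': A→{A, F}, F→{S}; now {S, A, F}.
State C is not in {S, A, F}.

No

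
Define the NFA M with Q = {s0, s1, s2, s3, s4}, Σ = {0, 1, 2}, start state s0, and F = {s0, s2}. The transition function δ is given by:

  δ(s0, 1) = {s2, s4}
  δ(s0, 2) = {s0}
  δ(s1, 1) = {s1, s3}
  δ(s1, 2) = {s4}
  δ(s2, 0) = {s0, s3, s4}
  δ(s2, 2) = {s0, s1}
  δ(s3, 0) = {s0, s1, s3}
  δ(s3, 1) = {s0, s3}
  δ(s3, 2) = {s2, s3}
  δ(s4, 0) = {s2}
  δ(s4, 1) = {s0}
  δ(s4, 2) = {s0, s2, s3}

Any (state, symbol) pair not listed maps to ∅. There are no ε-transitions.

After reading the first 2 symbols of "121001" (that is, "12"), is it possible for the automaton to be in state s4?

Start in {s0}.
Read '1': s0→{s2, s4}; now {s2, s4}.
Read '2': s2→{s0, s1}, s4→{s0, s2, s3}; now {s0, s1, s2, s3}.
State s4 is not in {s0, s1, s2, s3}.

No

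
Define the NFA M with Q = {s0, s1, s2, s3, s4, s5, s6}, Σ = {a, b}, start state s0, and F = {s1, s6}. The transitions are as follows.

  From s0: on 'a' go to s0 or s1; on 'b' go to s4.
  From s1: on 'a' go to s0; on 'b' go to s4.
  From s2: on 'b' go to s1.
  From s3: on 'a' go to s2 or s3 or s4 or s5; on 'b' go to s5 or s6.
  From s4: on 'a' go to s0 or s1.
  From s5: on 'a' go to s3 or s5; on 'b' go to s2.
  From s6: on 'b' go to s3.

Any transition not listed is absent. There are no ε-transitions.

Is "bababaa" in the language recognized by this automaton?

Yes

Start in {s0}.
Read 'b': {s0} → {s4}.
Read 'a': {s4} → {s0, s1}.
Read 'b': {s0, s1} → {s4}.
Read 'a': {s4} → {s0, s1}.
Read 'b': {s0, s1} → {s4}.
Read 'a': {s4} → {s0, s1}.
Read 'a': {s0, s1} → {s0, s1}.
The final set {s0, s1} contains the accepting state s1.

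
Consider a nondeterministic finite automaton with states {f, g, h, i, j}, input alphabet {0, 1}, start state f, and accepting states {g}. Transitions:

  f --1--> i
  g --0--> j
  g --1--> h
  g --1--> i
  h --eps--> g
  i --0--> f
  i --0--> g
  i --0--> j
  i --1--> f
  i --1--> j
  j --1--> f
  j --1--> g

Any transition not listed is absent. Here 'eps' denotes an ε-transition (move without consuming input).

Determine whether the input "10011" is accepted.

Start in {f}.
Read '1': {f} → {i}.
Read '0': {i} → {f, g, j}.
Read '0': {f, g, j} → {j}.
Read '1': {j} → {f, g}.
Read '1': {f, g} → {g, h, i}.
The final set {g, h, i} contains the accepting state g.

Yes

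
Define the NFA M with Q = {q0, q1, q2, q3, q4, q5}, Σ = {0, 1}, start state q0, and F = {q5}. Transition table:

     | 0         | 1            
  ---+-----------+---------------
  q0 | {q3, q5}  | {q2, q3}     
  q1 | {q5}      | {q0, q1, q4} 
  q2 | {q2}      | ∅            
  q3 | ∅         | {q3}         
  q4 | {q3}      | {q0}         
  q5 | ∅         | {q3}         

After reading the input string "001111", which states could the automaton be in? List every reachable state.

Start in {q0}.
Read '0': {q0} → {q3, q5}.
Read '0': {q3, q5} → ∅.
The set is empty and remains empty for the remaining 4 symbols.

∅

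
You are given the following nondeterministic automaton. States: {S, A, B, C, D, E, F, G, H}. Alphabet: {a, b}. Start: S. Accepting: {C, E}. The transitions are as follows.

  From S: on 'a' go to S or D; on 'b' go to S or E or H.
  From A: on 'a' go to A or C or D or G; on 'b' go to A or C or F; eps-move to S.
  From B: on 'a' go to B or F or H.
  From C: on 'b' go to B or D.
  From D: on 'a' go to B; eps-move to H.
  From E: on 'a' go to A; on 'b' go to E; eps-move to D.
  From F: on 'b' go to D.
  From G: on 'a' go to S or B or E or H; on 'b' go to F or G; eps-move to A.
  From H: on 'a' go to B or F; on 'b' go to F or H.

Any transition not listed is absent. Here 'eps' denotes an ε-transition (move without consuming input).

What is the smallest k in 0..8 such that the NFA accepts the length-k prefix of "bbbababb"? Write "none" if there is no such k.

Start in {S}.
Read 'b': S→{S, E, H}; union {S, E, H}; ε-closure = {S, D, E, H}.
None of the earlier sets intersect F, but {S, D, E, H} does.

1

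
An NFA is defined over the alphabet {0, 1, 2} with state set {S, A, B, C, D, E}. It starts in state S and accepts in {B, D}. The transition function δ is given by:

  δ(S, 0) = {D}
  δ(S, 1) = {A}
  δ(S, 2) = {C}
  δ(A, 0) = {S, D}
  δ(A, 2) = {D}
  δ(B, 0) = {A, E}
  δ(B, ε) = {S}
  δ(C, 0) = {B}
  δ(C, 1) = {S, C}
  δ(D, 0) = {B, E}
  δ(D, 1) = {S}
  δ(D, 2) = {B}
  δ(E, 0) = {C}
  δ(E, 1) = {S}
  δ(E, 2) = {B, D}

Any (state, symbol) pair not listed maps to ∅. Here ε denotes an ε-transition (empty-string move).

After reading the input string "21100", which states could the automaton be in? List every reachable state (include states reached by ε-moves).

Start in {S}.
Read '2': S→{C}; now {C}.
Read '1': C→{S, C}; now {S, C}.
Read '1': S→{A}, C→{S, C}; now {S, A, C}.
Read '0': S→{D}, A→{S, D}, C→{B}; now {S, B, D}.
Read '0': S→{D}, B→{A, E}, D→{B, E}; union {A, B, D, E}; ε-closure = {S, A, B, D, E}.

{S, A, B, D, E}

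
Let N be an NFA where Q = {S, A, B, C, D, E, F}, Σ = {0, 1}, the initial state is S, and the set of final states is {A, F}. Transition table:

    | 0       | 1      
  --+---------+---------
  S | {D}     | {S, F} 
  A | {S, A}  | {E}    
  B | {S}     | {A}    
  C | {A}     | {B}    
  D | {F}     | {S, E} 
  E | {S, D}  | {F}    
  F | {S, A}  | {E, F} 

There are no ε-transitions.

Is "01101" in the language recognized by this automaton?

Start in {S}.
Read '0': {S} → {D}.
Read '1': {D} → {S, E}.
Read '1': {S, E} → {S, F}.
Read '0': {S, F} → {S, A, D}.
Read '1': {S, A, D} → {S, E, F}.
The final set {S, E, F} contains the accepting state F.

Yes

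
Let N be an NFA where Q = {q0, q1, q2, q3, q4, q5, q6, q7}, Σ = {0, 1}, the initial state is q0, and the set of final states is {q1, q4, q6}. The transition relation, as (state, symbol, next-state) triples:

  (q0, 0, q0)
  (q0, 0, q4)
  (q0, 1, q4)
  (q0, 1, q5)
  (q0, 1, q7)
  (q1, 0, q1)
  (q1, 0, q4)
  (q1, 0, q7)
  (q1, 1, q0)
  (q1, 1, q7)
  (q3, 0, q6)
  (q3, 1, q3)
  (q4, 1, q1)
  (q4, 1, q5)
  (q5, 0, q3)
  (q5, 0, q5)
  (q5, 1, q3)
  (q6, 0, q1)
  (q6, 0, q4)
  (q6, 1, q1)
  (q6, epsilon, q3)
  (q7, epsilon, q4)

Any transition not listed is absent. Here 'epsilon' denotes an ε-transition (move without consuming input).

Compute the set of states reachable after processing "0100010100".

Start in {q0}.
Read '0': {q0} → {q0, q4}.
Read '1': {q0, q4} → {q1, q4, q5, q7}.
Read '0': {q1, q4, q5, q7} → {q1, q3, q4, q5, q7}.
Read '0': {q1, q3, q4, q5, q7} → {q1, q3, q4, q5, q6, q7}.
Read '0': {q1, q3, q4, q5, q6, q7} → {q1, q3, q4, q5, q6, q7}.
Read '1': {q1, q3, q4, q5, q6, q7} → {q0, q1, q3, q4, q5, q7}.
Read '0': {q0, q1, q3, q4, q5, q7} → {q0, q1, q3, q4, q5, q6, q7}.
Read '1': {q0, q1, q3, q4, q5, q6, q7} → {q0, q1, q3, q4, q5, q7}.
Read '0': {q0, q1, q3, q4, q5, q7} → {q0, q1, q3, q4, q5, q6, q7}.
Read '0': {q0, q1, q3, q4, q5, q6, q7} → {q0, q1, q3, q4, q5, q6, q7}.

{q0, q1, q3, q4, q5, q6, q7}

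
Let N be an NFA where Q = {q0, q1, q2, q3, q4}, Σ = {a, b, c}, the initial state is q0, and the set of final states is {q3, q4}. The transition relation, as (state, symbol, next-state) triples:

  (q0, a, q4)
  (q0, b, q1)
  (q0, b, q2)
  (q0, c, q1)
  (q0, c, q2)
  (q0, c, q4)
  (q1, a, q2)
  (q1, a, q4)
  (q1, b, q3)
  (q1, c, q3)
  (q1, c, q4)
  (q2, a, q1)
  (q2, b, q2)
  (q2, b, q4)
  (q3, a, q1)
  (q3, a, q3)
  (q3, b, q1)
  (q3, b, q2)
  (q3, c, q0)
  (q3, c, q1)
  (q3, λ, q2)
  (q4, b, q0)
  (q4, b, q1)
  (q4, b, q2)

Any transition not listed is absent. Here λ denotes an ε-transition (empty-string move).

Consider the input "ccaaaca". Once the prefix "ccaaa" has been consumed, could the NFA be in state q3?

Yes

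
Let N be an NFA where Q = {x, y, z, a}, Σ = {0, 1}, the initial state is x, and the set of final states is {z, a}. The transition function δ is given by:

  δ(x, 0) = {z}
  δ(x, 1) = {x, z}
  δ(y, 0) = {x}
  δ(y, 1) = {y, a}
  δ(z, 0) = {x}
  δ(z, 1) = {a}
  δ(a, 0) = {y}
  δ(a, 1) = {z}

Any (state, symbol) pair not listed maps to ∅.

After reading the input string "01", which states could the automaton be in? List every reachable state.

{a}

Start in {x}.
Read '0': x→{z}; now {z}.
Read '1': z→{a}; now {a}.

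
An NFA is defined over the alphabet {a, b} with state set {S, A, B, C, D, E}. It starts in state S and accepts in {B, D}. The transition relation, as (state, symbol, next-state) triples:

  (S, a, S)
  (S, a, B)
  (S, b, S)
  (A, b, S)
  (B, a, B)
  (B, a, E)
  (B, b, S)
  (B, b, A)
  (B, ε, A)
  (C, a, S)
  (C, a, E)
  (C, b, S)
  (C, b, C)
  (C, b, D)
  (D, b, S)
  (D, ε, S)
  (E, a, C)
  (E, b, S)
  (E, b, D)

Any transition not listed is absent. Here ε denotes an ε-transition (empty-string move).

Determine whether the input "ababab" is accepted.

Start in {S}.
Read 'a': {S} → {S, A, B}.
Read 'b': {S, A, B} → {S, A}.
Read 'a': {S, A} → {S, A, B}.
Read 'b': {S, A, B} → {S, A}.
Read 'a': {S, A} → {S, A, B}.
Read 'b': {S, A, B} → {S, A}.
The final set {S, A} contains no accepting state.

No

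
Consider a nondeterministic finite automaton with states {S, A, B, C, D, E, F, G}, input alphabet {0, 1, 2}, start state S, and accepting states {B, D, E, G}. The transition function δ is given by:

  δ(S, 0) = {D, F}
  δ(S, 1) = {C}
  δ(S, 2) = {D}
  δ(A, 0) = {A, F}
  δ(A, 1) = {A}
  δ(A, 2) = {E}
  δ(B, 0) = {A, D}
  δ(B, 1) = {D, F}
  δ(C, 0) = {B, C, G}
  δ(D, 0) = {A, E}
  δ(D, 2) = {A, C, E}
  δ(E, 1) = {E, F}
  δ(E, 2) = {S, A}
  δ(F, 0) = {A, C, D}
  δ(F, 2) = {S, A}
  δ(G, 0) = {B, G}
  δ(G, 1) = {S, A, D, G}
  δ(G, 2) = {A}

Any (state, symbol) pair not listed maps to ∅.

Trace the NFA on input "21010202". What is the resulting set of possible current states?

∅

Start in {S}.
Read '2': {S} → {D}.
Read '1': {D} → ∅.
The set is empty and remains empty for the remaining 6 symbols.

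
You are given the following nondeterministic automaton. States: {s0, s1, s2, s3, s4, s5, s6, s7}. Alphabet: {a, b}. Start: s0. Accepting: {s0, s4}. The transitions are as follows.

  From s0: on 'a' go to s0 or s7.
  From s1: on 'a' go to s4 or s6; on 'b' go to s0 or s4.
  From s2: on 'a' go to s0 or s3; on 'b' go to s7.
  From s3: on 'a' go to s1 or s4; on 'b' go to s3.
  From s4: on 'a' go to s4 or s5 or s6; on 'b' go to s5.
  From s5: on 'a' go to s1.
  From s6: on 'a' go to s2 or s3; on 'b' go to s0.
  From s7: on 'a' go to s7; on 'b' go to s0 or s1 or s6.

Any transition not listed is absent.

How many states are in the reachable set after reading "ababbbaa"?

8

Start in {s0}.
Read 'a': s0→{s0, s7}; now {s0, s7}.
Read 'b': s0→∅, s7→{s0, s1, s6}; now {s0, s1, s6}.
Read 'a': s0→{s0, s7}, s1→{s4, s6}, s6→{s2, s3}; now {s0, s2, s3, s4, s6, s7}.
Read 'b': s0→∅, s2→{s7}, s3→{s3}, s4→{s5}, s6→{s0}, s7→{s0, s1, s6}; now {s0, s1, s3, s5, s6, s7}.
Read 'b': s0→∅, s1→{s0, s4}, s3→{s3}, s5→∅, s6→{s0}, s7→{s0, s1, s6}; now {s0, s1, s3, s4, s6}.
Read 'b': s0→∅, s1→{s0, s4}, s3→{s3}, s4→{s5}, s6→{s0}; now {s0, s3, s4, s5}.
Read 'a': s0→{s0, s7}, s3→{s1, s4}, s4→{s4, s5, s6}, s5→{s1}; now {s0, s1, s4, s5, s6, s7}.
Read 'a': s0→{s0, s7}, s1→{s4, s6}, s4→{s4, s5, s6}, s5→{s1}, s6→{s2, s3}, s7→{s7}; now {s0, s1, s2, s3, s4, s5, s6, s7}.
That set has 8 states.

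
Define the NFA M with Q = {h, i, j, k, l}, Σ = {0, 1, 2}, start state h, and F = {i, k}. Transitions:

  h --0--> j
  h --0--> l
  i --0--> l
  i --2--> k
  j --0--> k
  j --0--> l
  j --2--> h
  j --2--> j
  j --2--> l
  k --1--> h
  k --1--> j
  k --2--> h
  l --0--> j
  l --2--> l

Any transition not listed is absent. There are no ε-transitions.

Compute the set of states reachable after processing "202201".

Start in {h}.
Read '2': {h} → ∅.
The set is empty and remains empty for the remaining 5 symbols.

∅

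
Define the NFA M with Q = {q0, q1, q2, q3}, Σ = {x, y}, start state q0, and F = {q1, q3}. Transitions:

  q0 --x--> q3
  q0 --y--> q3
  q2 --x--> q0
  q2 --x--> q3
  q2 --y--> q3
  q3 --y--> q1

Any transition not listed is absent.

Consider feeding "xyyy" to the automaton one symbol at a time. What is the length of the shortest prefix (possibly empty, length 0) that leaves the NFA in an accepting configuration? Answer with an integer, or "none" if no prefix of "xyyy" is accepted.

1

Start in {q0}.
Read 'x': {q0} → {q3}.
None of the earlier sets intersect F, but {q3} does.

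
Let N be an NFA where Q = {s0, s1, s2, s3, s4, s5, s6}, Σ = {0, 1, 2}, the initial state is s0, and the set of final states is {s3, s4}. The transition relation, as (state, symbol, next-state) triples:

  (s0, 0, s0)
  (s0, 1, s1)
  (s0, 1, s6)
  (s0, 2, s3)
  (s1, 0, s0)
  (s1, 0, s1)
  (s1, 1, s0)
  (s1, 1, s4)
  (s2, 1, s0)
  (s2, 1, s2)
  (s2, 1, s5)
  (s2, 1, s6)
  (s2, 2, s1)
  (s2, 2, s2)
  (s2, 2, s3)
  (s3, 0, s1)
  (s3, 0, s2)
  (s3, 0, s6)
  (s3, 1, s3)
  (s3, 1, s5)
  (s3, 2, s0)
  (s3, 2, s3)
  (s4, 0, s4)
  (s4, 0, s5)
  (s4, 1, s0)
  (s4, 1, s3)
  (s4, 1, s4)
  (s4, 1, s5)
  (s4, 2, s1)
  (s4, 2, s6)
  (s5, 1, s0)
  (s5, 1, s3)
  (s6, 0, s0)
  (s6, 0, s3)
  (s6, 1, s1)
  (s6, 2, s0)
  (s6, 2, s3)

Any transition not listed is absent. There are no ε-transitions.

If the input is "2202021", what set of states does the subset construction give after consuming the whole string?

Start in {s0}.
Read '2': {s0} → {s3}.
Read '2': {s3} → {s0, s3}.
Read '0': {s0, s3} → {s0, s1, s2, s6}.
Read '2': {s0, s1, s2, s6} → {s0, s1, s2, s3}.
Read '0': {s0, s1, s2, s3} → {s0, s1, s2, s6}.
Read '2': {s0, s1, s2, s6} → {s0, s1, s2, s3}.
Read '1': {s0, s1, s2, s3} → {s0, s1, s2, s3, s4, s5, s6}.

{s0, s1, s2, s3, s4, s5, s6}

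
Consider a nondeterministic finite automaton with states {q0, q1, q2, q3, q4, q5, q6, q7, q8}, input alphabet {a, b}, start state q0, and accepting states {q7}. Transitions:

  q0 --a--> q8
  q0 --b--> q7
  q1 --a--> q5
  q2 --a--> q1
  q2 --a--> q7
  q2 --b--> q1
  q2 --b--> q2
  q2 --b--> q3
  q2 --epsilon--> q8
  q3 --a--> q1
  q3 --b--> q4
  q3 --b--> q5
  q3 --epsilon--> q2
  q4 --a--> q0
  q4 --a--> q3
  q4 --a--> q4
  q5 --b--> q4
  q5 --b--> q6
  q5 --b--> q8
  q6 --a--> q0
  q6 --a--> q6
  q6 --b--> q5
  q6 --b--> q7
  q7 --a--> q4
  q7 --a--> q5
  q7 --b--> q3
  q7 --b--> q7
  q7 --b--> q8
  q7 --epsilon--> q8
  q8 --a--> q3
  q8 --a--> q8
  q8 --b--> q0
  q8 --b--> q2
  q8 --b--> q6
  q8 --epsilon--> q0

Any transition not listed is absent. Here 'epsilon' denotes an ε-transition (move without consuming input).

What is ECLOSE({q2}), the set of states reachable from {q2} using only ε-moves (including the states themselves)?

{q0, q2, q8}

Begin with {q2}.
ε-move q2 → q8; add q8.
ε-move q8 → q0; add q0.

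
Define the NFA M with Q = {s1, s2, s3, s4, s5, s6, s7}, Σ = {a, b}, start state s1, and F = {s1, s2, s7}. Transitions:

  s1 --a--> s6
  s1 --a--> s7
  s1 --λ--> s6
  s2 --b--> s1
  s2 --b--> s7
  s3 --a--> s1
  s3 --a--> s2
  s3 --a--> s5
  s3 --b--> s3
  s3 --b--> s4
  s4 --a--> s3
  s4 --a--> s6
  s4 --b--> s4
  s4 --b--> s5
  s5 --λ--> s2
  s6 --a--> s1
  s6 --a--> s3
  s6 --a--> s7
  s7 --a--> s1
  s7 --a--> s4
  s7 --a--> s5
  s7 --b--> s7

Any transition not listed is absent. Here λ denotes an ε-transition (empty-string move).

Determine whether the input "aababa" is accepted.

Start: ε-closure({s1}) = {s1, s6}.
Read 'a': s1→{s6, s7}, s6→{s1, s3, s7}; now {s1, s3, s6, s7}.
Read 'a': s1→{s6, s7}, s3→{s1, s2, s5}, s6→{s1, s3, s7}, s7→{s1, s4, s5}; now {s1, s2, s3, s4, s5, s6, s7}.
Read 'b': s1→∅, s2→{s1, s7}, s3→{s3, s4}, s4→{s4, s5}, s5→∅, s6→∅, s7→{s7}; union {s1, s3, s4, s5, s7}; ε-closure = {s1, s2, s3, s4, s5, s6, s7}.
Read 'a': s1→{s6, s7}, s2→∅, s3→{s1, s2, s5}, s4→{s3, s6}, s5→∅, s6→{s1, s3, s7}, s7→{s1, s4, s5}; now {s1, s2, s3, s4, s5, s6, s7}.
Read 'b': s1→∅, s2→{s1, s7}, s3→{s3, s4}, s4→{s4, s5}, s5→∅, s6→∅, s7→{s7}; union {s1, s3, s4, s5, s7}; ε-closure = {s1, s2, s3, s4, s5, s6, s7}.
Read 'a': s1→{s6, s7}, s2→∅, s3→{s1, s2, s5}, s4→{s3, s6}, s5→∅, s6→{s1, s3, s7}, s7→{s1, s4, s5}; now {s1, s2, s3, s4, s5, s6, s7}.
The final set {s1, s2, s3, s4, s5, s6, s7} contains the accepting states s1, s2, s7.

Yes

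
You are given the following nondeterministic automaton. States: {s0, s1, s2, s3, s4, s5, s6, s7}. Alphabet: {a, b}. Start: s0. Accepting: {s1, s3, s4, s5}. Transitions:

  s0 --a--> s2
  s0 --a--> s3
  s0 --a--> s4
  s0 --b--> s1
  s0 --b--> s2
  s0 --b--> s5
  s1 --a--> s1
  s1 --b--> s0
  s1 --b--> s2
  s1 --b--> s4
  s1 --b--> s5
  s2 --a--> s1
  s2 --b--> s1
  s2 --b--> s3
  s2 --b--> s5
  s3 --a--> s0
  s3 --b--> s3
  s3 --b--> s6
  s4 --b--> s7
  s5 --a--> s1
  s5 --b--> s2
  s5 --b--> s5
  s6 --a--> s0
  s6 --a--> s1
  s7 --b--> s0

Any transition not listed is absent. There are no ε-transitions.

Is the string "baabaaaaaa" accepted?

Start in {s0}.
Read 'b': s0→{s1, s2, s5}; now {s1, s2, s5}.
Read 'a': s1→{s1}, s2→{s1}, s5→{s1}; now {s1}.
Read 'a': s1→{s1}; now {s1}.
Read 'b': s1→{s0, s2, s4, s5}; now {s0, s2, s4, s5}.
Read 'a': s0→{s2, s3, s4}, s2→{s1}, s4→∅, s5→{s1}; now {s1, s2, s3, s4}.
Read 'a': s1→{s1}, s2→{s1}, s3→{s0}, s4→∅; now {s0, s1}.
Read 'a': s0→{s2, s3, s4}, s1→{s1}; now {s1, s2, s3, s4}.
Read 'a': s1→{s1}, s2→{s1}, s3→{s0}, s4→∅; now {s0, s1}.
Read 'a': s0→{s2, s3, s4}, s1→{s1}; now {s1, s2, s3, s4}.
Read 'a': s1→{s1}, s2→{s1}, s3→{s0}, s4→∅; now {s0, s1}.
The final set {s0, s1} contains the accepting state s1.

Yes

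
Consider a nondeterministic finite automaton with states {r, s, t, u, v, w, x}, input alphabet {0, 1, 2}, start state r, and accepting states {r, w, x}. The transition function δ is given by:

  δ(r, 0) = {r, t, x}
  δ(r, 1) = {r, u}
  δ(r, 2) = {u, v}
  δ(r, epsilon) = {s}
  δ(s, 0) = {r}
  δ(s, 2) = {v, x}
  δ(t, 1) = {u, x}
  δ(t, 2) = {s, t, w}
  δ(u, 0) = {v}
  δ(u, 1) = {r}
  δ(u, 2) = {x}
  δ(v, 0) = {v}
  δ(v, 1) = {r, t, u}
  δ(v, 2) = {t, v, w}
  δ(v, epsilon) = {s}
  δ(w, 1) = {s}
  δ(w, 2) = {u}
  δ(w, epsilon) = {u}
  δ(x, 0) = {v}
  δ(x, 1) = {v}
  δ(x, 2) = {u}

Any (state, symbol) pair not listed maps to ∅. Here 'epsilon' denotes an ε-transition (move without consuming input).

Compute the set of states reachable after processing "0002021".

{r, s, t, u, v, x}

Start: ε-closure({r}) = {r, s}.
Read '0': r→{r, t, x}, s→{r}; union {r, t, x}; ε-closure = {r, s, t, x}.
Read '0': r→{r, t, x}, s→{r}, t→∅, x→{v}; union {r, t, v, x}; ε-closure = {r, s, t, v, x}.
Read '0': r→{r, t, x}, s→{r}, t→∅, v→{v}, x→{v}; union {r, t, v, x}; ε-closure = {r, s, t, v, x}.
Read '2': r→{u, v}, s→{v, x}, t→{s, t, w}, v→{t, v, w}, x→{u}; now {s, t, u, v, w, x}.
Read '0': s→{r}, t→∅, u→{v}, v→{v}, w→∅, x→{v}; union {r, v}; ε-closure = {r, s, v}.
Read '2': r→{u, v}, s→{v, x}, v→{t, v, w}; union {t, u, v, w, x}; ε-closure = {s, t, u, v, w, x}.
Read '1': s→∅, t→{u, x}, u→{r}, v→{r, t, u}, w→{s}, x→{v}; now {r, s, t, u, v, x}.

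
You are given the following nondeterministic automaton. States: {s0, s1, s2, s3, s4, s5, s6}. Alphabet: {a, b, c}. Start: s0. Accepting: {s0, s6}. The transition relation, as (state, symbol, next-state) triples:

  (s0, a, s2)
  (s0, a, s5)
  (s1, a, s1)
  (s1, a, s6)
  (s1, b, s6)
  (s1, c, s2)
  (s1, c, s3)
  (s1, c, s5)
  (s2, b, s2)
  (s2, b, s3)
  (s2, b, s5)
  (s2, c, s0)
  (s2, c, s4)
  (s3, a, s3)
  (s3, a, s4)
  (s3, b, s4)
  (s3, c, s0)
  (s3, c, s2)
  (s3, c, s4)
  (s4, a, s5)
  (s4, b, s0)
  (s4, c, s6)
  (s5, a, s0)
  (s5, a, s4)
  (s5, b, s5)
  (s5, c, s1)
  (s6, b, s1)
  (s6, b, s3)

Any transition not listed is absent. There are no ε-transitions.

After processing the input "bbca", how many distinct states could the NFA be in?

0

Start in {s0}.
Read 'b': s0→∅; now ∅.
The set is empty and remains empty for the remaining 3 symbols.
That set has 0 states.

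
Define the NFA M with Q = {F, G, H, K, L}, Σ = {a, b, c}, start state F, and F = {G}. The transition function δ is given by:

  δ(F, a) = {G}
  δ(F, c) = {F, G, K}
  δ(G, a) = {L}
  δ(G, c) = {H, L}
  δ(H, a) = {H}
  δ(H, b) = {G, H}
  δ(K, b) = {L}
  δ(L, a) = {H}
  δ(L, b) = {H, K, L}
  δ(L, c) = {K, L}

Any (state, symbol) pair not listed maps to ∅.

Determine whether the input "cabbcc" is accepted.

No

Start in {F}.
Read 'c': {F} → {F, G, K}.
Read 'a': {F, G, K} → {G, L}.
Read 'b': {G, L} → {H, K, L}.
Read 'b': {H, K, L} → {G, H, K, L}.
Read 'c': {G, H, K, L} → {H, K, L}.
Read 'c': {H, K, L} → {K, L}.
The final set {K, L} contains no accepting state.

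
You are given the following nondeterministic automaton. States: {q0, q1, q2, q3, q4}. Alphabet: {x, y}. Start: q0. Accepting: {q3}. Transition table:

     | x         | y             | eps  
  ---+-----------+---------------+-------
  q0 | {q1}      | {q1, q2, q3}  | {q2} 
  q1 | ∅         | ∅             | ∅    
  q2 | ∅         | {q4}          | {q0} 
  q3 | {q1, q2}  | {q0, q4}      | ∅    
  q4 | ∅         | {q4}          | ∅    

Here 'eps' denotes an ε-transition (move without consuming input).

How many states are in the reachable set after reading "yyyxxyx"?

Start: ε-closure({q0}) = {q0, q2}.
Read 'y': q0→{q1, q2, q3}, q2→{q4}; union {q1, q2, q3, q4}; ε-closure = {q0, q1, q2, q3, q4}.
Read 'y': q0→{q1, q2, q3}, q1→∅, q2→{q4}, q3→{q0, q4}, q4→{q4}; now {q0, q1, q2, q3, q4}.
Read 'y': q0→{q1, q2, q3}, q1→∅, q2→{q4}, q3→{q0, q4}, q4→{q4}; now {q0, q1, q2, q3, q4}.
Read 'x': q0→{q1}, q1→∅, q2→∅, q3→{q1, q2}, q4→∅; union {q1, q2}; ε-closure = {q0, q1, q2}.
Read 'x': q0→{q1}, q1→∅, q2→∅; now {q1}.
Read 'y': q1→∅; now ∅.
The set is empty and remains empty for the remaining 1 symbol.
That set has 0 states.

0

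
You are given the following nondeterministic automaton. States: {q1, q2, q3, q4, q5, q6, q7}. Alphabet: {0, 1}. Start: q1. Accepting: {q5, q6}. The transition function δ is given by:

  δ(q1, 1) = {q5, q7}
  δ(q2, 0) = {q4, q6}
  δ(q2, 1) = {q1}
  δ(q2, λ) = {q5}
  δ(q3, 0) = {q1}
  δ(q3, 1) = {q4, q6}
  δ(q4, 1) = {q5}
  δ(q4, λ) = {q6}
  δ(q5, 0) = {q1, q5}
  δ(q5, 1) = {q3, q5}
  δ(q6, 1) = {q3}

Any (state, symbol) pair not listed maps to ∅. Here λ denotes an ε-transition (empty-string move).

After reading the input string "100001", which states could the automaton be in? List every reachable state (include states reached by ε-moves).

{q3, q5, q7}

Start in {q1}.
Read '1': q1→{q5, q7}; now {q5, q7}.
Read '0': q5→{q1, q5}, q7→∅; now {q1, q5}.
Read '0': q1→∅, q5→{q1, q5}; now {q1, q5}.
Read '0': q1→∅, q5→{q1, q5}; now {q1, q5}.
Read '0': q1→∅, q5→{q1, q5}; now {q1, q5}.
Read '1': q1→{q5, q7}, q5→{q3, q5}; now {q3, q5, q7}.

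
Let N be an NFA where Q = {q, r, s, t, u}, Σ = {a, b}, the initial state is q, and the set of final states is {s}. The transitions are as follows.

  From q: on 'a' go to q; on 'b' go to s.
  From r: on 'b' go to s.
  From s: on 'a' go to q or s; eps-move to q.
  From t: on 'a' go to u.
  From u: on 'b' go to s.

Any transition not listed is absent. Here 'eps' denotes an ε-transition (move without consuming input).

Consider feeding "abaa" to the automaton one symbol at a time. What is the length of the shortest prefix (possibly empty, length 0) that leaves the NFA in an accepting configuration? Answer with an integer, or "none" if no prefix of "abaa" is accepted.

Start in {q}.
Read 'a': q→{q}; now {q}.
Read 'b': q→{s}; union {s}; ε-closure = {q, s}.
None of the earlier sets intersect F, but {q, s} does.

2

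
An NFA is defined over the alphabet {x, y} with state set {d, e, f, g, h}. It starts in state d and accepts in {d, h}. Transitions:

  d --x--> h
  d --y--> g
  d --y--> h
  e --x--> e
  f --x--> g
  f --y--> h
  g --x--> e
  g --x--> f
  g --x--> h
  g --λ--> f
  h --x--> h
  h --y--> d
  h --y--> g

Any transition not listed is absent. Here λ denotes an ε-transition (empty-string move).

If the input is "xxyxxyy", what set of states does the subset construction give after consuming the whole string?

{d, f, g, h}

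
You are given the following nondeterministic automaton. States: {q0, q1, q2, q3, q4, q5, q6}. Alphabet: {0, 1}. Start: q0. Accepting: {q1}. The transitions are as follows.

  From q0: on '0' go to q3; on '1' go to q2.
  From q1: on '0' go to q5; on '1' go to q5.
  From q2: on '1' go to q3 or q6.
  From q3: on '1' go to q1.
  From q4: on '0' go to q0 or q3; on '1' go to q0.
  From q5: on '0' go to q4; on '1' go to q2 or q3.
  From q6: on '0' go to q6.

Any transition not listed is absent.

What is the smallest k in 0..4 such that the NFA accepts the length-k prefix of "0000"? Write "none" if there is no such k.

Start in {q0}.
Read '0': q0→{q3}; now {q3}.
Read '0': q3→∅; now ∅.
The set is empty and remains empty for the remaining 2 symbols.
No reachable set along the way intersects F.

none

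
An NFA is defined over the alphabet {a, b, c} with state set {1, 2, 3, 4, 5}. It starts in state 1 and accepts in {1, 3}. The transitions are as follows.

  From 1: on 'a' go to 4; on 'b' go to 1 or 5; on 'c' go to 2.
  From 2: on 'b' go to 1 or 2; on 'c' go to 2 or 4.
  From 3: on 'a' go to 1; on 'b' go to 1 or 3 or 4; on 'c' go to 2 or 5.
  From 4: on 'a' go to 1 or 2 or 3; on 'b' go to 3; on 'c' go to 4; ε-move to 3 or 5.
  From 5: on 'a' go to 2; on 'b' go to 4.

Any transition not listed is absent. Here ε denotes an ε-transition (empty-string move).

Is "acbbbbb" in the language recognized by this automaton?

Yes

Start in {1}.
Read 'a': {1} → {3, 4, 5}.
Read 'c': {3, 4, 5} → {2, 3, 4, 5}.
Read 'b': {2, 3, 4, 5} → {1, 2, 3, 4, 5}.
Read 'b': {1, 2, 3, 4, 5} → {1, 2, 3, 4, 5}.
Read 'b': {1, 2, 3, 4, 5} → {1, 2, 3, 4, 5}.
Read 'b': {1, 2, 3, 4, 5} → {1, 2, 3, 4, 5}.
Read 'b': {1, 2, 3, 4, 5} → {1, 2, 3, 4, 5}.
The final set {1, 2, 3, 4, 5} contains the accepting states 1, 3.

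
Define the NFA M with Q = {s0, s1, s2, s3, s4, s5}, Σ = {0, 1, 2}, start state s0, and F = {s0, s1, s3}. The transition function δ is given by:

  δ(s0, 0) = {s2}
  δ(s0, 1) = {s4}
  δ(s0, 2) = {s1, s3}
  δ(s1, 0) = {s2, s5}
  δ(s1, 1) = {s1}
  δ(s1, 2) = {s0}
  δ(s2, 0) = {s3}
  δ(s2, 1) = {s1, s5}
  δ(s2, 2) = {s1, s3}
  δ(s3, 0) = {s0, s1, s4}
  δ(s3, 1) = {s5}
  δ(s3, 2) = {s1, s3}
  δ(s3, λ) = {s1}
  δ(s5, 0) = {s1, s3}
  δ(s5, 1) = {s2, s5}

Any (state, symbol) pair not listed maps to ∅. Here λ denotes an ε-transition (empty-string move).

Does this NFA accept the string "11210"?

No

Start in {s0}.
Read '1': {s0} → {s4}.
Read '1': {s4} → ∅.
The set is empty and remains empty for the remaining 3 symbols.
The final set ∅ contains no accepting state.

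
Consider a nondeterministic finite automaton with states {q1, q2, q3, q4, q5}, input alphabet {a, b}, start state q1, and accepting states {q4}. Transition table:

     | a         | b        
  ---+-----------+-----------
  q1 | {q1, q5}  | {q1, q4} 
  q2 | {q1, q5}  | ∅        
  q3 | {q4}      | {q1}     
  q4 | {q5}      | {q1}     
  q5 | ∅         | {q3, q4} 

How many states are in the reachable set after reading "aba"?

3

Start in {q1}.
Read 'a': {q1} → {q1, q5}.
Read 'b': {q1, q5} → {q1, q3, q4}.
Read 'a': {q1, q3, q4} → {q1, q4, q5}.
That set has 3 states.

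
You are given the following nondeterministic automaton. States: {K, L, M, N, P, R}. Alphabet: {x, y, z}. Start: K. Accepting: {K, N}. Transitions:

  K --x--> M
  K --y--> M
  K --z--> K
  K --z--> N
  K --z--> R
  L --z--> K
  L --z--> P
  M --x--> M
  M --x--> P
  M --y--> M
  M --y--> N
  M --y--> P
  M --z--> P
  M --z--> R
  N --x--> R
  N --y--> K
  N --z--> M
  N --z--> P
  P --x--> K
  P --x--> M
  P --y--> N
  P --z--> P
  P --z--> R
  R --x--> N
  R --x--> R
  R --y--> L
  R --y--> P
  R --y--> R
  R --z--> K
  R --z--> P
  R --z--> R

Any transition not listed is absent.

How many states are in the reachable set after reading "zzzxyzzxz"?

Start in {K}.
Read 'z': K→{K, N, R}; now {K, N, R}.
Read 'z': K→{K, N, R}, N→{M, P}, R→{K, P, R}; now {K, M, N, P, R}.
Read 'z': K→{K, N, R}, M→{P, R}, N→{M, P}, P→{P, R}, R→{K, P, R}; now {K, M, N, P, R}.
Read 'x': K→{M}, M→{M, P}, N→{R}, P→{K, M}, R→{N, R}; now {K, M, N, P, R}.
Read 'y': K→{M}, M→{M, N, P}, N→{K}, P→{N}, R→{L, P, R}; now {K, L, M, N, P, R}.
Read 'z': K→{K, N, R}, L→{K, P}, M→{P, R}, N→{M, P}, P→{P, R}, R→{K, P, R}; now {K, M, N, P, R}.
Read 'z': K→{K, N, R}, M→{P, R}, N→{M, P}, P→{P, R}, R→{K, P, R}; now {K, M, N, P, R}.
Read 'x': K→{M}, M→{M, P}, N→{R}, P→{K, M}, R→{N, R}; now {K, M, N, P, R}.
Read 'z': K→{K, N, R}, M→{P, R}, N→{M, P}, P→{P, R}, R→{K, P, R}; now {K, M, N, P, R}.
That set has 5 states.

5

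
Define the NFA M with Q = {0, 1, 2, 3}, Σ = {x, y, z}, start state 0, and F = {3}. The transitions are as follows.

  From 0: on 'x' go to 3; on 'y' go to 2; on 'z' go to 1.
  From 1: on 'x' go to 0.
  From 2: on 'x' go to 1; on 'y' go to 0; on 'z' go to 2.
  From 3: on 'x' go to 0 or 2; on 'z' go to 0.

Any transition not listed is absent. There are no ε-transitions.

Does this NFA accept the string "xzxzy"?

Start in {0}.
Read 'x': 0→{3}; now {3}.
Read 'z': 3→{0}; now {0}.
Read 'x': 0→{3}; now {3}.
Read 'z': 3→{0}; now {0}.
Read 'y': 0→{2}; now {2}.
The final set {2} contains no accepting state.

No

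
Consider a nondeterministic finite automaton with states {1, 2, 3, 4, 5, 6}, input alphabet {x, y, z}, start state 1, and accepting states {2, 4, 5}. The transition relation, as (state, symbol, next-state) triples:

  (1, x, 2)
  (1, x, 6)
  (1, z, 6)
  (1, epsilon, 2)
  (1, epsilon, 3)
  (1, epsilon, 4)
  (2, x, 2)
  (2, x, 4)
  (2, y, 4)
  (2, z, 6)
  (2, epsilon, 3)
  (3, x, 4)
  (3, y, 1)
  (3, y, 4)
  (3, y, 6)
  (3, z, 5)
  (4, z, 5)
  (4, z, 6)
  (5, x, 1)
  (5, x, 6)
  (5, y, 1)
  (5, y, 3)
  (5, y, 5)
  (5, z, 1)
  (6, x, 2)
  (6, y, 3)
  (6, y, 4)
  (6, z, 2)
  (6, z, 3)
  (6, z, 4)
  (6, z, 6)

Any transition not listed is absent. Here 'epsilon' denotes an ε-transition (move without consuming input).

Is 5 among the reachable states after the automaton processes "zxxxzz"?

Start: ε-closure({1}) = {1, 2, 3, 4}.
Read 'z': {1, 2, 3, 4} → {5, 6}.
Read 'x': {5, 6} → {1, 2, 3, 4, 6}.
Read 'x': {1, 2, 3, 4, 6} → {2, 3, 4, 6}.
Read 'x': {2, 3, 4, 6} → {2, 3, 4}.
Read 'z': {2, 3, 4} → {5, 6}.
Read 'z': {5, 6} → {1, 2, 3, 4, 6}.
State 5 is not in {1, 2, 3, 4, 6}.

No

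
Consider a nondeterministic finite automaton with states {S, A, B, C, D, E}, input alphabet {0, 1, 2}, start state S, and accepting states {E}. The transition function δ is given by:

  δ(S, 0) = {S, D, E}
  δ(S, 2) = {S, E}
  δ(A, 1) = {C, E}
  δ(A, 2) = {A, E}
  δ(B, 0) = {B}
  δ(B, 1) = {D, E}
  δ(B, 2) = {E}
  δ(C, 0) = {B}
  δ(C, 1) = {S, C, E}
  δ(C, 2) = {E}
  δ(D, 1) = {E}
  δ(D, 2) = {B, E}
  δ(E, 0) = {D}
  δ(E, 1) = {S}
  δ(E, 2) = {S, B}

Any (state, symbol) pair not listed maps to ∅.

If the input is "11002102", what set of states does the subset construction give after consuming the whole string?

Start in {S}.
Read '1': {S} → ∅.
The set is empty and remains empty for the remaining 7 symbols.

∅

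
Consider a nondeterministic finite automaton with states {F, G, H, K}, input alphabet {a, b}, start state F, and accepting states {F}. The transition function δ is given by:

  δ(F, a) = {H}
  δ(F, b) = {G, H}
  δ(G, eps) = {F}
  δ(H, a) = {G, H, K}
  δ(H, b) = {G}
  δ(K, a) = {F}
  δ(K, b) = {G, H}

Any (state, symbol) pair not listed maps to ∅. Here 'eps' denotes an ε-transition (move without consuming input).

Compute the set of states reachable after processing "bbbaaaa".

Start in {F}.
Read 'b': {F} → {F, G, H}.
Read 'b': {F, G, H} → {F, G, H}.
Read 'b': {F, G, H} → {F, G, H}.
Read 'a': {F, G, H} → {F, G, H, K}.
Read 'a': {F, G, H, K} → {F, G, H, K}.
Read 'a': {F, G, H, K} → {F, G, H, K}.
Read 'a': {F, G, H, K} → {F, G, H, K}.

{F, G, H, K}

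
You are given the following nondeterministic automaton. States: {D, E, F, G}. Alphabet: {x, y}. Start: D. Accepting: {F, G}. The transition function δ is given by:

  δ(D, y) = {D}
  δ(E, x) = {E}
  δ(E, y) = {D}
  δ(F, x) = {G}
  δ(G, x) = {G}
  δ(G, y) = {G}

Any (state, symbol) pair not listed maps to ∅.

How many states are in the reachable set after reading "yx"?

Start in {D}.
Read 'y': D→{D}; now {D}.
Read 'x': D→∅; now ∅.
That set has 0 states.

0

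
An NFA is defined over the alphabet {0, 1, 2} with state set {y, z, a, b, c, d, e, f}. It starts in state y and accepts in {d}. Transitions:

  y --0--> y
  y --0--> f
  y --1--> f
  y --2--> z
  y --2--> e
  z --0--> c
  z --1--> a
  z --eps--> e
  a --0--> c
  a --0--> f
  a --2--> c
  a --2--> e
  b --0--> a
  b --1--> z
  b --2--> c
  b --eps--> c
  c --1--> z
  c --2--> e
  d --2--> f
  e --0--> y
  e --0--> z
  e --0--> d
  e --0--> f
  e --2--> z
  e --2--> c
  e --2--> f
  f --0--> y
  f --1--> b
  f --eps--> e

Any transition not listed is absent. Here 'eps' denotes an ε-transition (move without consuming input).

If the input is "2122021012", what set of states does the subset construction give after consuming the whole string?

{z, c, e, f}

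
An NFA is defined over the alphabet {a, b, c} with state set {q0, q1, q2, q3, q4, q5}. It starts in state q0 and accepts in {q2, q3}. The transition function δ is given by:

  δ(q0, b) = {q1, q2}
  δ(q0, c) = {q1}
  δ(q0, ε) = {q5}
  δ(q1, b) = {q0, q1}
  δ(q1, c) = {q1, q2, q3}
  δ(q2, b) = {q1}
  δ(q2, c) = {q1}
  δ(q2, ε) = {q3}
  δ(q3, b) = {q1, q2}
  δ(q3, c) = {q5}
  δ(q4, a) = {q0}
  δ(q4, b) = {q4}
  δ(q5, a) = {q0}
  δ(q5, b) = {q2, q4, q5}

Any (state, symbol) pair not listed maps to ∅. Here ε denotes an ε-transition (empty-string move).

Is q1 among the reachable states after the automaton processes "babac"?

Start: ε-closure({q0}) = {q0, q5}.
Read 'b': q0→{q1, q2}, q5→{q2, q4, q5}; union {q1, q2, q4, q5}; ε-closure = {q1, q2, q3, q4, q5}.
Read 'a': q1→∅, q2→∅, q3→∅, q4→{q0}, q5→{q0}; union {q0}; ε-closure = {q0, q5}.
Read 'b': q0→{q1, q2}, q5→{q2, q4, q5}; union {q1, q2, q4, q5}; ε-closure = {q1, q2, q3, q4, q5}.
Read 'a': q1→∅, q2→∅, q3→∅, q4→{q0}, q5→{q0}; union {q0}; ε-closure = {q0, q5}.
Read 'c': q0→{q1}, q5→∅; now {q1}.
State q1 is in {q1}.

Yes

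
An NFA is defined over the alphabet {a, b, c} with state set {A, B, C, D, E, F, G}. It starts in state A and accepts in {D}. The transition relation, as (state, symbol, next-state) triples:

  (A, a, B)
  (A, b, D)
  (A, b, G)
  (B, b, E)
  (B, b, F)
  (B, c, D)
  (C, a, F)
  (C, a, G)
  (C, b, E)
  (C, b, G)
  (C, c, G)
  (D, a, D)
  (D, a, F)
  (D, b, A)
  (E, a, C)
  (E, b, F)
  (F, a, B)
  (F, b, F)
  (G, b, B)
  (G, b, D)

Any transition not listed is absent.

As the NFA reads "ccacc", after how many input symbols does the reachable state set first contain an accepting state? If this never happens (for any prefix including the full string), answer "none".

Start in {A}.
Read 'c': A→∅; now ∅.
The set is empty and remains empty for the remaining 4 symbols.
No reachable set along the way intersects F.

none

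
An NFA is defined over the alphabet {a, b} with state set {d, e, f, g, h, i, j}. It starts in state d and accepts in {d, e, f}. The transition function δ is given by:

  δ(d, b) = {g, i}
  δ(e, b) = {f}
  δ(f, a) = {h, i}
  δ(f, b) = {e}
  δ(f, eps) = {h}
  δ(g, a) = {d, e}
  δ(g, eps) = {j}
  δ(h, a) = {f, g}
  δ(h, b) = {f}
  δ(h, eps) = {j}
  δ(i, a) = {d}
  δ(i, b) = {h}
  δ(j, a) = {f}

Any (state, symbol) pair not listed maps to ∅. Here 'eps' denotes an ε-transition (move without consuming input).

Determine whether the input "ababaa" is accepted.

No

Start in {d}.
Read 'a': d→∅; now ∅.
The set is empty and remains empty for the remaining 5 symbols.
The final set ∅ contains no accepting state.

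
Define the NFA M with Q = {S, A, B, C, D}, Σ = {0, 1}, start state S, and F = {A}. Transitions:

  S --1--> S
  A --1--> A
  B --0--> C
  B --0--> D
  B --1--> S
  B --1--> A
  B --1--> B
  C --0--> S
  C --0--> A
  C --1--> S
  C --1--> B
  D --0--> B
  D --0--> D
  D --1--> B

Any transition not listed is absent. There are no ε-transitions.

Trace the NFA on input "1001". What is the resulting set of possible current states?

∅

Start in {S}.
Read '1': {S} → {S}.
Read '0': {S} → ∅.
The set is empty and remains empty for the remaining 2 symbols.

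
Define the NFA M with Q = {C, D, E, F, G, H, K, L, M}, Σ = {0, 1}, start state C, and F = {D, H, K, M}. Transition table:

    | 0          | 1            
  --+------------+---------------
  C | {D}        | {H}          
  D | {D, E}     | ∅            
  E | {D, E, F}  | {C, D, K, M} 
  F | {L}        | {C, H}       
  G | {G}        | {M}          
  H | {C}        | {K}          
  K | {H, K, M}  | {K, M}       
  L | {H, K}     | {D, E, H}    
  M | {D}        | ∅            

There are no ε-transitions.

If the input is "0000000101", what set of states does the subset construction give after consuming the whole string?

Start in {C}.
Read '0': {C} → {D}.
Read '0': {D} → {D, E}.
Read '0': {D, E} → {D, E, F}.
Read '0': {D, E, F} → {D, E, F, L}.
Read '0': {D, E, F, L} → {D, E, F, H, K, L}.
Read '0': {D, E, F, H, K, L} → {C, D, E, F, H, K, L, M}.
Read '0': {C, D, E, F, H, K, L, M} → {C, D, E, F, H, K, L, M}.
Read '1': {C, D, E, F, H, K, L, M} → {C, D, E, H, K, M}.
Read '0': {C, D, E, H, K, M} → {C, D, E, F, H, K, M}.
Read '1': {C, D, E, F, H, K, M} → {C, D, H, K, M}.

{C, D, H, K, M}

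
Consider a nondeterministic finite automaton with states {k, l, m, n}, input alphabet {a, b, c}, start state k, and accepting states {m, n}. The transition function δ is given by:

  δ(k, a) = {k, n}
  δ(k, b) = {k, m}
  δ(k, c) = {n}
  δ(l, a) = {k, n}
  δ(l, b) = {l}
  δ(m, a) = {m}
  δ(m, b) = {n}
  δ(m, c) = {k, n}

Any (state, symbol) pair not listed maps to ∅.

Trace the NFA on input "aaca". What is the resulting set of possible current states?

∅

Start in {k}.
Read 'a': {k} → {k, n}.
Read 'a': {k, n} → {k, n}.
Read 'c': {k, n} → {n}.
Read 'a': {n} → ∅.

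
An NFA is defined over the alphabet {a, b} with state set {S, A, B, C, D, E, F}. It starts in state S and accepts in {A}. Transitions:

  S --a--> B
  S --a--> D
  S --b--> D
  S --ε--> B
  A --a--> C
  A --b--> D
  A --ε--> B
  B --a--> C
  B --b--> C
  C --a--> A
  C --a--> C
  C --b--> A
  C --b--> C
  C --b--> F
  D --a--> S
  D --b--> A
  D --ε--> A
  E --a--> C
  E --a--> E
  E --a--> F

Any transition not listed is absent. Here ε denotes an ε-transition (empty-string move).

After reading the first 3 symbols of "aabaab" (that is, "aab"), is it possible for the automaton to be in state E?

Start: ε-closure({S}) = {S, B}.
Read 'a': S→{B, D}, B→{C}; union {B, C, D}; ε-closure = {A, B, C, D}.
Read 'a': A→{C}, B→{C}, C→{A, C}, D→{S}; union {S, A, C}; ε-closure = {S, A, B, C}.
Read 'b': S→{D}, A→{D}, B→{C}, C→{A, C, F}; union {A, C, D, F}; ε-closure = {A, B, C, D, F}.
State E is not in {A, B, C, D, F}.

No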